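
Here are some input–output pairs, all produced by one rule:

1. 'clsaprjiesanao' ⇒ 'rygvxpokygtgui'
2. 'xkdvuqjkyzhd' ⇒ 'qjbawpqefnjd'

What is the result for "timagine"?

Looking at the pairs, the operation is to shift every letter 6 places forward in the alphabet (wrapping around), then move the first character to the end.
Applying both steps to "timagine": "zosgmotk", then "osgmotkz".
(Check on "clsaprjiesanao": → "irygvxpokygtgu" → "rygvxpokygtgui" ✓)

osgmotkz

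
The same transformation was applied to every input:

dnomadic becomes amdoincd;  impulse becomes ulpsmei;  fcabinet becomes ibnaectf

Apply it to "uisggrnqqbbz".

nrqgqgbsbizu

The pattern: take characters alternately from the front and the back (1st, last, 2nd, 2nd-last, ...), then reverse the string.
So "uisggrnqqbbz" becomes "nrqgqgbsbizu".
(Check on "dnomadic": → "dcniodma" → "amdoincd" ✓)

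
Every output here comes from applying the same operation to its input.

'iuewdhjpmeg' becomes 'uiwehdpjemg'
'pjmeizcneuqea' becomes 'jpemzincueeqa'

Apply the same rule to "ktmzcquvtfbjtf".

tkzmqcvuftjbft

Each output is the input with this applied: swap each adjacent pair of characters (1↔2, 3↔4, ...).
Applying that to "ktmzcquvtfbjtf" gives "tkzmqcvuftjbft".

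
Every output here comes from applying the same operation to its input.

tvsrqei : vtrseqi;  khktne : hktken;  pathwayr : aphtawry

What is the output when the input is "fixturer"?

What's happening: swap each adjacent pair of characters (1↔2, 3↔4, ...).
Applying that to "fixturer" gives "iftxrure".

iftxrure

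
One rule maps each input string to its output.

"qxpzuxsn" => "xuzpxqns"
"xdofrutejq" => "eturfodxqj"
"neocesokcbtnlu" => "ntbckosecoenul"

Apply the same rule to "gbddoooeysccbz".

In each case the input is transformed by: move the last 2 characters to the front (rotate right by 2), then reverse the string.
Applying both steps to "gbddoooeysccbz": "bzgbddoooeyscc", then "ccsyeoooddbgzb".

ccsyeoooddbgzb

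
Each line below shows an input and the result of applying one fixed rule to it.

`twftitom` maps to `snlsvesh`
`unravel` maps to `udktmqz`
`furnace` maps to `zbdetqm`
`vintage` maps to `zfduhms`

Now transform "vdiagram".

The rule is to move the last 3 characters to the front (rotate right by 3), then shift every letter 1 place backward in the alphabet (wrapping around).
"vdiagram" → "ramvdiag" → "qzluchzf".
(Check on "twftitom": → "tomtwfti" → "snlsvesh" ✓)

qzluchzf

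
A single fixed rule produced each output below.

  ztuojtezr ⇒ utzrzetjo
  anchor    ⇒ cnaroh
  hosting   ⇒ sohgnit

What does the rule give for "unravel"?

Looking at the pairs, the operation is to move the first 3 characters to the end (rotate left by 3), then reverse the string.
For "unravel", step one produces "avelunr"; step two turns that into "rnuleva".

rnuleva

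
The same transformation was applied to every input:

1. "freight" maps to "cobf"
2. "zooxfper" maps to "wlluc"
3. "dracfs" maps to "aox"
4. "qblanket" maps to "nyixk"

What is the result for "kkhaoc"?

The pattern: shift every letter 3 places backward in the alphabet (wrapping around), then delete the last 3 characters.
For "kkhaoc", step one produces "hhexlz"; step two turns that into "hhe".

hhe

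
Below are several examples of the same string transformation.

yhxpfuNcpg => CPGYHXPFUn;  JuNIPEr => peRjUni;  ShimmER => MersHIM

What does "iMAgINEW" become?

newImaGi

Rule — flip the case of every letter, then move the last 3 characters to the front (rotate right by 3).
Applying that to "iMAgINEW" gives "newImaGi".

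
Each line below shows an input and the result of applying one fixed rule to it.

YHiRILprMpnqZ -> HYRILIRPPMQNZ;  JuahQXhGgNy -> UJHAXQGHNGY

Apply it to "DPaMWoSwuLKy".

What's happening: swap each adjacent pair of characters (1↔2, 3↔4, ...), then convert every letter to uppercase.
For "DPaMWoSwuLKy", step one produces "PDMaoWwSLuyK"; step two turns that into "PDMAOWWSLUYK".
(Check on "JuahQXhGgNy": → "uJhaXQGhNgy" → "UJHAXQGHNGY" ✓)

PDMAOWWSLUYK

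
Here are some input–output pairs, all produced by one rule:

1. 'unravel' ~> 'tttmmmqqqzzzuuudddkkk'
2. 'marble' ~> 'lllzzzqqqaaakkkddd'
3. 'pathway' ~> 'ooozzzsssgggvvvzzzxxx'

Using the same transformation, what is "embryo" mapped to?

dddlllaaaqqqxxxnnn

Each output is the input with this applied: repeat every character 3 times, then shift every letter 1 place backward in the alphabet (wrapping around).
For "embryo" the result is "dddlllaaaqqqxxxnnn".
(Check on "marble": → "mmmaaarrrbbbllleee" → "lllzzzqqqaaakkkddd" ✓)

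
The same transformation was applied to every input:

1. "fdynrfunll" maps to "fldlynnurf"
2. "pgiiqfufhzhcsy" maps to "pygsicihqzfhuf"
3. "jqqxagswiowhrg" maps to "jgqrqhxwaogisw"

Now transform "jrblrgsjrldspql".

The rule is to take characters alternately from the front and the back (1st, last, 2nd, 2nd-last, ...).
For "jrblrgsjrldspql" the result is "jlrqbplsrdglsrj".

jlrqbplsrdglsrj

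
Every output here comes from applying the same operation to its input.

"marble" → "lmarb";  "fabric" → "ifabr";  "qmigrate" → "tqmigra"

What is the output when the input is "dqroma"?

In each case the input is transformed by: delete the last character, then move the last character to the front.
On "dqroma": the first step gives "dqrom", and the second then gives "mdqro".

mdqro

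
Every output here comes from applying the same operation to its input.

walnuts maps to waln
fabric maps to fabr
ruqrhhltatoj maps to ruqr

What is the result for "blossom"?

The rule is to keep only the first 4 characters.
"blossom" → "blos".

blos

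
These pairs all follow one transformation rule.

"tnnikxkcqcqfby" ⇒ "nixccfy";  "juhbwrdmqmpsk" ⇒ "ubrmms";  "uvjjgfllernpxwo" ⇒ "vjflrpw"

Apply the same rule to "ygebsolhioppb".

gbohop

The transformation: keep every other character starting from the second (positions 2nd, 4th, 6th, ...).
On "ygebsolhioppb" that produces "gbohop".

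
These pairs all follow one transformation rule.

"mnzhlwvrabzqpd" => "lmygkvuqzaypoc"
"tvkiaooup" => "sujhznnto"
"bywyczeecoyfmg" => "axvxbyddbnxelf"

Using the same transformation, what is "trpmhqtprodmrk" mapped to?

sqolgpsoqnclqj

Each output is the input with this applied: shift every letter 1 place backward in the alphabet (wrapping around).
So "trpmhqtprodmrk" becomes "sqolgpsoqnclqj".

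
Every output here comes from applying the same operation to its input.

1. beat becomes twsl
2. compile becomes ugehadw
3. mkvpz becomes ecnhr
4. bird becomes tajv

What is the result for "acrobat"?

Each output is the input with this applied: shift every letter 8 places backward in the alphabet (wrapping around).
So "acrobat" becomes "sujgtsl".

sujgtsl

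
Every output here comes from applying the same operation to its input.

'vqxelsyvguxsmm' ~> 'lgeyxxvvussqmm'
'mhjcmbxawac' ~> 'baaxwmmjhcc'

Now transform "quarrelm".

leaurrqm

In each case the input is transformed by: sort the characters into reverse alphabetical order, then move the last 3 characters to the front (rotate right by 3).
On "quarrelm": the first step gives "urrqmlea", and the second then gives "leaurrqm".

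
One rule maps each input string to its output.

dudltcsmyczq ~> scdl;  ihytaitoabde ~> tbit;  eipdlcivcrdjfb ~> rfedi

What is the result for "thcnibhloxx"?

The pattern: keep one character in every 3, starting at position 1 (positions 1st, 4th, 7th, ...), then move the last 2 characters to the front (rotate right by 2).
"thcnibhloxx" → "tnhx" → "hxtn".

hxtn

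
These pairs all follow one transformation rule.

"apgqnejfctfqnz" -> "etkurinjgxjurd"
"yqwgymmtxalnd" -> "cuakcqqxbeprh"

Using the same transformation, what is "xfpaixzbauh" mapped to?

Each output is the input with this applied: shift every letter 4 places forward in the alphabet (wrapping around).
Doing the same to "xfpaixzbauh": "bjtembdfeyl".

bjtembdfeyl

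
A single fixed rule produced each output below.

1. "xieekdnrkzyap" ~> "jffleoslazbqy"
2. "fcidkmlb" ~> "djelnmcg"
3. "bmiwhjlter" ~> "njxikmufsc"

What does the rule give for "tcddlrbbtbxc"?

deemsccucydu

What's happening: shift every letter 1 place forward in the alphabet (wrapping around), then move the first character to the end.
For "tcddlrbbtbxc" the result is "deemsccucydu".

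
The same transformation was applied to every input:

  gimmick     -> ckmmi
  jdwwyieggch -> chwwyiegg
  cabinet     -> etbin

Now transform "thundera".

raunde

In each case the input is transformed by: delete the first 2 characters, then move the last 2 characters to the front (rotate right by 2).
For "thundera", step one produces "undera"; step two turns that into "raunde".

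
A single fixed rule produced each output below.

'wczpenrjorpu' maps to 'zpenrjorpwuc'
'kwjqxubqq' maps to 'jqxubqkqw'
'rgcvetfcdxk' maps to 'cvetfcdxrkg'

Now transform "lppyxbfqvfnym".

pyxbfqvfnylmp

The pattern: swap the first and last characters, then move the first 2 characters to the end (rotate left by 2).
On "lppyxbfqvfnym": the first step gives "mppyxbfqvfnyl", and the second then gives "pyxbfqvfnylmp".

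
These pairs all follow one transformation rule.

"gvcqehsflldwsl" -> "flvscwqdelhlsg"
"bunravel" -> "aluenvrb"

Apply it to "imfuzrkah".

Rule — take characters alternately from the front and the back (1st, last, 2nd, 2nd-last, ...), then swap the first and last characters.
So "imfuzrkah" becomes "zhmafkuri".

zhmafkuri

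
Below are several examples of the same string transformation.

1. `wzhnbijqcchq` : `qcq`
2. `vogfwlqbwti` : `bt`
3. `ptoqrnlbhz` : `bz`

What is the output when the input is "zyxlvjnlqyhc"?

lyc

Each output is the input with this applied: keep every other character starting from the second (positions 2nd, 4th, 6th, ...), then delete the first 3 characters.
Working it through for "zyxlvjnlqyhc": intermediate "yljlyc", final "lyc".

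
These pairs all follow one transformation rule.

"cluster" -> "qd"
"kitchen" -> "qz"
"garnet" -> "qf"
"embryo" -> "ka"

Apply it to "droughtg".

What's happening: shift every letter 12 places forward in the alphabet (wrapping around), then keep only the last 2 characters.
Applying that to "droughtg" gives "fs".

fs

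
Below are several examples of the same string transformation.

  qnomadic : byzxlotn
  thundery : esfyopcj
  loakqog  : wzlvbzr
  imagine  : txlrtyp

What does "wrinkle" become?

The pattern: shift every letter 11 places forward in the alphabet (wrapping around).
On "wrinkle" that produces "hctyvwp".

hctyvwp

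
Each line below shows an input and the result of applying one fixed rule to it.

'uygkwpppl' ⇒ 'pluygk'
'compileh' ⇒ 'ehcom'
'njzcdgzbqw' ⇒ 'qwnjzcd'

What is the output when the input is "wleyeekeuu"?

In each case the input is transformed by: move the last 2 characters to the front (rotate right by 2), then delete the last 3 characters.
For "wleyeekeuu", step one produces "uuwleyeeke"; step two turns that into "uuwleye".

uuwleye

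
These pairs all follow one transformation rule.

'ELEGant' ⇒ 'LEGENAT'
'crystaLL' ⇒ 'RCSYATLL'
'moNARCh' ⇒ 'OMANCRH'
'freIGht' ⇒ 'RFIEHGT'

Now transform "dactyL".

The rule is to swap each adjacent pair of characters (1↔2, 3↔4, ...), then convert every letter to uppercase.
Applying both steps to "dactyL": "adtcLy", then "ADTCLY".
(Check on "freIGht": → "rfIehGt" → "RFIEHGT" ✓)

ADTCLY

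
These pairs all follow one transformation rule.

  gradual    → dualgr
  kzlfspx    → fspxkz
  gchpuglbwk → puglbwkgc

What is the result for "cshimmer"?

What's happening: move the first 2 characters to the end (rotate left by 2), then delete the first character.
Applying both steps to "cshimmer": "himmercs", then "immercs".
(Check on "gradual": → "adualgr" → "dualgr" ✓)

immercs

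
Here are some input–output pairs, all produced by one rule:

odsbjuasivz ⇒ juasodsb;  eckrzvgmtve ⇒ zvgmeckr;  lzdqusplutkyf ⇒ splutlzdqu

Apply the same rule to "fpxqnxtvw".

qnxfpx

The pattern: delete the last 3 characters, then swap the front and back halves of the string.
Working it through for "fpxqnxtvw": intermediate "fpxqnx", final "qnxfpx".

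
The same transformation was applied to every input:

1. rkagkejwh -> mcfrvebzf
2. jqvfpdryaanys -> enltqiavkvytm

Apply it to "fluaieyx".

asgtpzvd

The transformation: shift every letter 5 places backward in the alphabet (wrapping around), then take characters alternately from the front and the back (1st, last, 2nd, 2nd-last, ...).
"fluaieyx" → "agpvdzts" → "asgtpzvd".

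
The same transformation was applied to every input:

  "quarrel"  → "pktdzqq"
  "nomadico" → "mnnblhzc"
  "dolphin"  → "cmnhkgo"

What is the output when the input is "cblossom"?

Rule — take characters alternately from the front and the back (1st, last, 2nd, 2nd-last, ...), then shift every letter 1 place backward in the alphabet (wrapping around).
For "cblossom", step one produces "cmbolsos"; step two turns that into "blankrnr".

blankrnr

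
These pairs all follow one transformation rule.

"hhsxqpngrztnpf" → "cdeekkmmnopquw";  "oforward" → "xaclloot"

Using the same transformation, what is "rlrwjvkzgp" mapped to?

dghimoostw

Rule — sort the characters into alphabetical order, then shift every letter 3 places backward in the alphabet (wrapping around).
Applying that to "rlrwjvkzgp" gives "dghimoostw".
(Check on "oforward": → "adfoorrw" → "xaclloot" ✓)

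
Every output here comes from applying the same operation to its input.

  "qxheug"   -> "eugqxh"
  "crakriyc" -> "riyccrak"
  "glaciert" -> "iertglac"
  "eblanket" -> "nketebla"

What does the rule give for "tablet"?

lettab

Each output is the input with this applied: swap the front and back halves of the string.
Doing the same to "tablet": "lettab".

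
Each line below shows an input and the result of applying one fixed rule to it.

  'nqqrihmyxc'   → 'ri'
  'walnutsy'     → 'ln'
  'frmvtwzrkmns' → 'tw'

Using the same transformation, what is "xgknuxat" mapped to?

The pattern: swap the front and back halves of the string, then keep only the last 2 characters.
"xgknuxat" → "uxatxgkn" → "kn".

kn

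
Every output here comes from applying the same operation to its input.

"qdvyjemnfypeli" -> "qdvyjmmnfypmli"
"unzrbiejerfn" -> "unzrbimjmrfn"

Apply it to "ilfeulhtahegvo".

The rule is to replace every "e" with "m".
Doing the same to "ilfeulhtahegvo": "ilfmulhtahmgvo".

ilfmulhtahmgvo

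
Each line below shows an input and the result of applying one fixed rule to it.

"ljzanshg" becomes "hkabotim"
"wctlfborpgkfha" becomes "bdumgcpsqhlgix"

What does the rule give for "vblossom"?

Each output is the input with this applied: swap the first and last characters, then shift every letter 1 place forward in the alphabet (wrapping around).
Starting from "vblossom": after the first operation, "mblossov"; after the second, "ncmpttpw".

ncmpttpw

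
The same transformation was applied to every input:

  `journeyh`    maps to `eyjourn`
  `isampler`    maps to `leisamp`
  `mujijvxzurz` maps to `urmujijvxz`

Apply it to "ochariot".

ioochar

Each output is the input with this applied: delete the last character, then move the last 2 characters to the front (rotate right by 2).
"ochariot" → "ochario" → "ioochar".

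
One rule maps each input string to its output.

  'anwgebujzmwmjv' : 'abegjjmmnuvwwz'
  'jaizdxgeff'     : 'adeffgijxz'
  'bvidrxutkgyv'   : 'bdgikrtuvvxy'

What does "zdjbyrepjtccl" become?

Rule — sort the characters into alphabetical order.
Applying that to "zdjbyrepjtccl" gives "bccdejjlprtyz".

bccdejjlprtyz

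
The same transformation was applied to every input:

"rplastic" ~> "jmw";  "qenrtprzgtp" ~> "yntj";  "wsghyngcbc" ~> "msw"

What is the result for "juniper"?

oj

The pattern: keep one character in every 3, starting at position 2 (positions 2nd, 5th, 8th, ...), then shift every letter 6 places backward in the alphabet (wrapping around).
For "juniper" the result is "oj".
(Check on "rplastic": → "psc" → "jmw" ✓)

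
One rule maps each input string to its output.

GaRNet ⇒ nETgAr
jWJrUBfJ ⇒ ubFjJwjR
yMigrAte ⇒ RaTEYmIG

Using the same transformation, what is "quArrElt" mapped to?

The rule is to swap the front and back halves of the string, then flip the case of every letter.
On "quArrElt": the first step gives "rEltquAr", and the second then gives "ReLTQUaR".
(Check on "jWJrUBfJ": → "UBfJjWJr" → "ubFjJwjR" ✓)

ReLTQUaR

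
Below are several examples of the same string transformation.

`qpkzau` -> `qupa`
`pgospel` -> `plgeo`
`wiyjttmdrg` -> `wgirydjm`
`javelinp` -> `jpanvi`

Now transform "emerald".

edmle

Looking at the pairs, the operation is to take characters alternately from the front and the back (1st, last, 2nd, 2nd-last, ...), then delete the last 2 characters.
On "emerald": the first step gives "edmlear", and the second then gives "edmle".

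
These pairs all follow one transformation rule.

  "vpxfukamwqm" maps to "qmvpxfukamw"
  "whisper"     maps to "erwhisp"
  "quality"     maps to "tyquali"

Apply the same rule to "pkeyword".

rdpkeywo

Rule — move the last 2 characters to the front (rotate right by 2).
Doing the same to "pkeyword": "rdpkeywo".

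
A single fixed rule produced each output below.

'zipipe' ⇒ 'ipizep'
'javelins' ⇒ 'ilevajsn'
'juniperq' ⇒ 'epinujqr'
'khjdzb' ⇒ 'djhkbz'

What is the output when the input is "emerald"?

aremedl

In each case the input is transformed by: move the last 2 characters to the front (rotate right by 2), then reverse the string.
Working it through for "emerald": intermediate "ldemera", final "aremedl".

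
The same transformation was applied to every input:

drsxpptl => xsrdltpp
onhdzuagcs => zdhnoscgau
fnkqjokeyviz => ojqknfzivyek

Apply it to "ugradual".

In each case the input is transformed by: reverse the string, then swap the front and back halves of the string.
Working it through for "ugradual": intermediate "laudargu", final "argulaud".

argulaud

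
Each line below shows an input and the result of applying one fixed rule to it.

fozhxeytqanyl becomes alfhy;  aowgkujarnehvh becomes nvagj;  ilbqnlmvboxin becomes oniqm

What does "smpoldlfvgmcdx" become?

gdsol

What's happening: keep one character in every 3, starting at position 1 (positions 1st, 4th, 7th, ...), then move the first 3 characters to the end (rotate left by 3).
On "smpoldlfvgmcdx": the first step gives "solgd", and the second then gives "gdsol".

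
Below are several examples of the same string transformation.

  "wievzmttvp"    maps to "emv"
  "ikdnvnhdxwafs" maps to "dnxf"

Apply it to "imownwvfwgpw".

The rule is to keep one character in every 3, starting at position 3 (positions 3rd, 6th, 9th, ...).
For "imownwvfwgpw" the result is "owww".

owww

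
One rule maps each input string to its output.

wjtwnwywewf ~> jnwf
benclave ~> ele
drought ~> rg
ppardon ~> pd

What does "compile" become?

The pattern: keep one character in every 3, starting at position 2 (positions 2nd, 5th, 8th, ...).
So "compile" becomes "oi".

oi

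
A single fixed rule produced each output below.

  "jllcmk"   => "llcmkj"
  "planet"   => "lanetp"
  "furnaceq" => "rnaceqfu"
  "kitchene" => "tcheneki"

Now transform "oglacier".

In each case the input is transformed by: swap the front and back halves of the string, then move the last 2 characters to the front (rotate right by 2).
"oglacier" → "lacierog".

lacierog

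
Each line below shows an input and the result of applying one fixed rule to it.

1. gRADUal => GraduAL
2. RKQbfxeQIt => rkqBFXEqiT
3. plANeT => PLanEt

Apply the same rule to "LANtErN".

Looking at the pairs, the operation is to flip the case of every letter.
Doing the same to "LANtErN": "lanTeRn".

lanTeRn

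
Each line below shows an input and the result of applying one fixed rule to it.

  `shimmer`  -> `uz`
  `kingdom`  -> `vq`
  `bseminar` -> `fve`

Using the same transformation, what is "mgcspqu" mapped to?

The pattern: keep one character in every 3, starting at position 2 (positions 2nd, 5th, 8th, ...), then shift every letter 13 places forward in the alphabet (wrapping around) — i.e. ROT13.
For "mgcspqu", step one produces "gp"; step two turns that into "tc".

tc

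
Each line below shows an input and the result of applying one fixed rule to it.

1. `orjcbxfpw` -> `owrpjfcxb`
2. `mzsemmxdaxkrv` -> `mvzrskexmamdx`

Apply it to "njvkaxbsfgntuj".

Rule — take characters alternately from the front and the back (1st, last, 2nd, 2nd-last, ...).
Doing the same to "njvkaxbsfgntuj": "njjuvtknagxfbs".

njjuvtknagxfbs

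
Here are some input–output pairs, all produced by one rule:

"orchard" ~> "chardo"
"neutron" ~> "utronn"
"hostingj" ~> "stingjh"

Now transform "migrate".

Rule — move the first character to the end, then delete the first character.
Starting from "migrate": after the first operation, "igratem"; after the second, "gratem".
(Check on "orchard": → "rchardo" → "chardo" ✓)

gratem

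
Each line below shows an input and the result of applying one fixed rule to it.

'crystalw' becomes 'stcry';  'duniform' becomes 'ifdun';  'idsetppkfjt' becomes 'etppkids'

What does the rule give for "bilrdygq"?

rdbil

Rule — delete the last 3 characters, then move the first 3 characters to the end (rotate left by 3).
Applying both steps to "bilrdygq": "bilrd", then "rdbil".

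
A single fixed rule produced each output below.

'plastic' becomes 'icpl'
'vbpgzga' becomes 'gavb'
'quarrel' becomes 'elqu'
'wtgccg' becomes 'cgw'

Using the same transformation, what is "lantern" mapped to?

The pattern: move the last 2 characters to the front (rotate right by 2), then delete the last 3 characters.
Starting from "lantern": after the first operation, "rnlante"; after the second, "rnla".

rnla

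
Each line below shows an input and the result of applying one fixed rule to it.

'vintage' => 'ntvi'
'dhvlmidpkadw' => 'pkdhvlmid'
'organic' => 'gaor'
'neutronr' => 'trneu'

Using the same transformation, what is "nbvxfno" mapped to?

vxnb

The pattern: delete the last 3 characters, then move the last 2 characters to the front (rotate right by 2).
Starting from "nbvxfno": after the first operation, "nbvx"; after the second, "vxnb".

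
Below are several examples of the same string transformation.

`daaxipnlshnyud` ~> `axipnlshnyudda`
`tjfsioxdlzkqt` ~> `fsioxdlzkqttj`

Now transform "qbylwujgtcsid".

ylwujgtcsidqb

Rule — move the first 2 characters to the end (rotate left by 2).
Applying that to "qbylwujgtcsid" gives "ylwujgtcsidqb".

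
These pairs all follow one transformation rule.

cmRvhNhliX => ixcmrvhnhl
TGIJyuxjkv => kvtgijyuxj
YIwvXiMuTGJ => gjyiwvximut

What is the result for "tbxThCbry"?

In each case the input is transformed by: move the last 2 characters to the front (rotate right by 2), then convert every letter to lowercase.
Starting from "tbxThCbry": after the first operation, "rytbxThCb"; after the second, "rytbxthcb".

rytbxthcb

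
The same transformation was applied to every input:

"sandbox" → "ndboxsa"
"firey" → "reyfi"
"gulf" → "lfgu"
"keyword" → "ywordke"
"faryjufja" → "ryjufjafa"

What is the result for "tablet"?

bletta

The transformation: move the first 2 characters to the end (rotate left by 2).
Doing the same to "tablet": "bletta".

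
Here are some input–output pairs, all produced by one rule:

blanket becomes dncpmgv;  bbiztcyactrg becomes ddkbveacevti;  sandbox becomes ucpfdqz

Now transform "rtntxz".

The pattern: shift every letter 2 places forward in the alphabet (wrapping around).
"rtntxz" → "tvpvzb".

tvpvzb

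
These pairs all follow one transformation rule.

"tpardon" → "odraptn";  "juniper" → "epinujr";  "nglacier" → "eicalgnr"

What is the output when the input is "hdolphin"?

ihplodhn

Looking at the pairs, the operation is to move the last character to the front, then reverse the string.
Applying both steps to "hdolphin": "nhdolphi", then "ihplodhn".
(Check on "nglacier": → "rnglacie" → "eicalgnr" ✓)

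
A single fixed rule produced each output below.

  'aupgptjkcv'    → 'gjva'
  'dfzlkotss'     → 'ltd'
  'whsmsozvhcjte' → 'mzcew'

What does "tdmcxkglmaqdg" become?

Each output is the input with this applied: keep one character in every 3, starting at position 1 (positions 1st, 4th, 7th, ...), then move the first character to the end.
"tdmcxkglmaqdg" → "tcgag" → "cgagt".
(Check on "dfzlkotss": → "dlt" → "ltd" ✓)

cgagt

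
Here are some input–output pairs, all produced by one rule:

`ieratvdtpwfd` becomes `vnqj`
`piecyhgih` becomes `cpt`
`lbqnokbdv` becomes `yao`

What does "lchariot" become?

ynb

Each output is the input with this applied: shift every letter 13 places forward in the alphabet (wrapping around) — i.e. ROT13, then keep one character in every 3, starting at position 1 (positions 1st, 4th, 7th, ...).
For "lchariot", step one produces "ypunevbg"; step two turns that into "ynb".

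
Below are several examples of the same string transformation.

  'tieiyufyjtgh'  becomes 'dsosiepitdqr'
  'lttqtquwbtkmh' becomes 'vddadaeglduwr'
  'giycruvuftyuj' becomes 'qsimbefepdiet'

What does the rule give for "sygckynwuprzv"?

What's happening: shift every letter 10 places forward in the alphabet (wrapping around).
Applying that to "sygckynwuprzv" gives "ciqmuixgezbjf".

ciqmuixgezbjf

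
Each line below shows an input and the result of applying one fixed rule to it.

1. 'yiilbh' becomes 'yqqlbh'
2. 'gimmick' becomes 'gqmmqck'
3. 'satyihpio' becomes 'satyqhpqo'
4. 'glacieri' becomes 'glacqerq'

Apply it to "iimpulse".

In each case the input is transformed by: replace every "i" with "q".
"iimpulse" → "qqmpulse".

qqmpulse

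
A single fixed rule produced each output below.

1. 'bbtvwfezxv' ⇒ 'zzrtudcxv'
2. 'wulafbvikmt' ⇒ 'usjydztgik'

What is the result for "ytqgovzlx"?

wroemtxj

Rule — delete the last character, then shift every letter 2 places backward in the alphabet (wrapping around).
Starting from "ytqgovzlx": after the first operation, "ytqgovzl"; after the second, "wroemtxj".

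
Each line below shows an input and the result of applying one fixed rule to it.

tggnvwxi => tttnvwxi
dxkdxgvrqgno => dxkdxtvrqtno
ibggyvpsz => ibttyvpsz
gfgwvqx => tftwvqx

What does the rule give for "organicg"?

ortanict

Each output is the input with this applied: replace every "g" with "t".
So "organicg" becomes "ortanict".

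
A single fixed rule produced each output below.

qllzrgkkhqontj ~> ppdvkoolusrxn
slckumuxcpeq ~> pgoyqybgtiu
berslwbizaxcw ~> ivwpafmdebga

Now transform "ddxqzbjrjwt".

hbudfnvnax

In each case the input is transformed by: delete the first character, then shift every letter 4 places forward in the alphabet (wrapping around).
So "ddxqzbjrjwt" becomes "hbudfnvnax".
(Check on "berslwbizaxcw": → "erslwbizaxcw" → "ivwpafmdebga" ✓)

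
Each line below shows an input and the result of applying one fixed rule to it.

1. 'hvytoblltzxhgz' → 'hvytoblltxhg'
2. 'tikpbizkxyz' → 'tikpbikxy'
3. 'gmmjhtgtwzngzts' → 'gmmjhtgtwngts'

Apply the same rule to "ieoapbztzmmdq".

ieoapbtmmdq

Rule — remove every "z".
Doing the same to "ieoapbztzmmdq": "ieoapbtmmdq".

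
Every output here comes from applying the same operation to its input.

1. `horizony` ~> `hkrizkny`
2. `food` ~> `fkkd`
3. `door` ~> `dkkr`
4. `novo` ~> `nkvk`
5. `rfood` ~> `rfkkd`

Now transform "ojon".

kjkn

The rule is to replace every "o" with "k".
"ojon" → "kjkn".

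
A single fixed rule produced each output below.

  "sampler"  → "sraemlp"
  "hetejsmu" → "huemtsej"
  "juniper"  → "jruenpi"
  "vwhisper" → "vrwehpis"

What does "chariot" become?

Looking at the pairs, the operation is to take characters alternately from the front and the back (1st, last, 2nd, 2nd-last, ...).
For "chariot" the result is "cthoair".

cthoair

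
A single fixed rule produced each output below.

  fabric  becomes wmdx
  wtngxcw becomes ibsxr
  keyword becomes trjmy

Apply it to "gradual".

Looking at the pairs, the operation is to delete the first 2 characters, then shift every letter 5 places backward in the alphabet (wrapping around).
Applying both steps to "gradual": "adual", then "vypvg".

vypvg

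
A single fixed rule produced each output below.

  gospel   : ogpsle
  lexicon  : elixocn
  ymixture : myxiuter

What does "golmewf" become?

ogmlwef

The pattern: swap each adjacent pair of characters (1↔2, 3↔4, ...).
Doing the same to "golmewf": "ogmlwef".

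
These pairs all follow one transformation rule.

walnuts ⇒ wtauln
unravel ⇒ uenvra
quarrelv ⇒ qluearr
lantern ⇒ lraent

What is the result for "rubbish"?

rsuibb

Rule — delete the last character, then take characters alternately from the front and the back (1st, last, 2nd, 2nd-last, ...).
Working it through for "rubbish": intermediate "rubbis", final "rsuibb".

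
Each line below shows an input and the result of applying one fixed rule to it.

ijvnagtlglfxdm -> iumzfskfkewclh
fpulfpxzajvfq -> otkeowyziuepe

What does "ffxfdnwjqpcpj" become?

The pattern: move the first character to the end, then shift every letter 1 place backward in the alphabet (wrapping around).
"ffxfdnwjqpcpj" → "fxfdnwjqpcpjf" → "ewecmvipoboie".

ewecmvipoboie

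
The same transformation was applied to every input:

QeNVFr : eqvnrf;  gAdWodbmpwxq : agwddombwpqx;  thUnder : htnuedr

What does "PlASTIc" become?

lpsaitc

In each case the input is transformed by: swap each adjacent pair of characters (1↔2, 3↔4, ...), then convert every letter to lowercase.
For "PlASTIc", step one produces "lPSAITc"; step two turns that into "lpsaitc".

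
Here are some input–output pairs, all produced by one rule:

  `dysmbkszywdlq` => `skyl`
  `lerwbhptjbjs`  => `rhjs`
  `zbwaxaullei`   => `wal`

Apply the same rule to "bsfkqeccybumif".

The pattern: keep one character in every 3, starting at position 3 (positions 3rd, 6th, 9th, ...).
So "bsfkqeccybumif" becomes "feym".

feym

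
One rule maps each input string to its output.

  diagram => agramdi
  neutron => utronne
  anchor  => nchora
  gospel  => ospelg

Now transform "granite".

In each case the input is transformed by: move the last 3 characters to the front (rotate right by 3), then move the last 2 characters to the front (rotate right by 2).
Applying that to "granite" gives "anitegr".

anitegr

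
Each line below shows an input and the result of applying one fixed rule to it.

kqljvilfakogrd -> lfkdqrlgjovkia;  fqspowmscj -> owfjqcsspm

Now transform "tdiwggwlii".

ggtidiilww

Rule — take characters alternately from the front and the back (1st, last, 2nd, 2nd-last, ...), then move the last 2 characters to the front (rotate right by 2).
On "tdiwggwlii": the first step gives "tidiilwwgg", and the second then gives "ggtidiilww".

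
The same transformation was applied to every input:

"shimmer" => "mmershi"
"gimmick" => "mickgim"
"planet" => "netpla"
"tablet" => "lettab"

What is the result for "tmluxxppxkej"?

uxxppxkejtml

The rule is to move the first 3 characters to the end (rotate left by 3).
For "tmluxxppxkej" the result is "uxxppxkejtml".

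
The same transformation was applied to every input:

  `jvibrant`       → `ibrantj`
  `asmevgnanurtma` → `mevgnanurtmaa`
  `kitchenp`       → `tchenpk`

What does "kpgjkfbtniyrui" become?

gjkfbtniyruik

In each case the input is transformed by: move the first 2 characters to the end (rotate left by 2), then delete the last character.
On "kpgjkfbtniyrui": the first step gives "gjkfbtniyruikp", and the second then gives "gjkfbtniyruik".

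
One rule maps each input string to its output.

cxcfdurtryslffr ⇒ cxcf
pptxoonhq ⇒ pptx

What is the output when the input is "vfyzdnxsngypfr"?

vfyz

Looking at the pairs, the operation is to keep only the first 4 characters.
On "vfyzdnxsngypfr" that produces "vfyz".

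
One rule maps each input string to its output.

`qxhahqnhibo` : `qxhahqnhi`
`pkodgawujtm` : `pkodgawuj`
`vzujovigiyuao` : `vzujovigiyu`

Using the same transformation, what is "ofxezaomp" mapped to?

The transformation: delete the last 2 characters.
"ofxezaomp" → "ofxezao".

ofxezao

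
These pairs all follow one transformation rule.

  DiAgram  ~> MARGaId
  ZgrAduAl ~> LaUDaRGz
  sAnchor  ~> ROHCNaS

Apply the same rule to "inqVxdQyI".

The transformation: flip the case of every letter, then reverse the string.
On "inqVxdQyI": the first step gives "INQvXDqYi", and the second then gives "iYqDXvQNI".
(Check on "ZgrAduAl": → "zGRaDUaL" → "LaUDaRGz" ✓)

iYqDXvQNI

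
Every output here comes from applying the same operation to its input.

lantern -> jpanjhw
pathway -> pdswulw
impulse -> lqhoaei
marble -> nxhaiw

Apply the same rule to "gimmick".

iieygce

Each output is the input with this applied: move the first 2 characters to the end (rotate left by 2), then shift every letter 4 places backward in the alphabet (wrapping around).
On "gimmick" that produces "iieygce".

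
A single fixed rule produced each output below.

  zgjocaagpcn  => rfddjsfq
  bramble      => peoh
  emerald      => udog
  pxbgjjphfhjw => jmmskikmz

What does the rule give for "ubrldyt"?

ogbw

The pattern: shift every letter 3 places forward in the alphabet (wrapping around), then delete the first 3 characters.
"ubrldyt" → "xeuogbw" → "ogbw".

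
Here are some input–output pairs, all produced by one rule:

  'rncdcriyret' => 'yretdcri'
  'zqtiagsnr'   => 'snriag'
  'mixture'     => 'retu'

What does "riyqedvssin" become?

ssinqedv

In each case the input is transformed by: delete the first 3 characters, then swap the front and back halves of the string.
Starting from "riyqedvssin": after the first operation, "qedvssin"; after the second, "ssinqedv".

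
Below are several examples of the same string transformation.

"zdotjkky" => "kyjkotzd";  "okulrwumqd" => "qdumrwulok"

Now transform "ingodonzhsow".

owhsnzdogoin

Each output is the input with this applied: reverse the string, then swap each adjacent pair of characters (1↔2, 3↔4, ...).
Working it through for "ingodonzhsow": intermediate "woshznodogni", final "owhsnzdogoin".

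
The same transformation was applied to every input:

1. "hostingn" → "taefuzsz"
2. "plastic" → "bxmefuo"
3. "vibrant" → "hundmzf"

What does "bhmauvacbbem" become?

The rule is to shift every letter 12 places forward in the alphabet (wrapping around).
Applying that to "bhmauvacbbem" gives "ntymghmonnqy".

ntymghmonnqy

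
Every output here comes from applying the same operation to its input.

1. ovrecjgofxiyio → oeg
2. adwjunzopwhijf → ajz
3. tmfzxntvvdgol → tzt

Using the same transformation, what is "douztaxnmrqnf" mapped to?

The transformation: keep one character in every 3, starting at position 1 (positions 1st, 4th, 7th, ...), then keep only the first 3 characters.
Applying both steps to "douztaxnmrqnf": "dzxrf", then "dzx".

dzx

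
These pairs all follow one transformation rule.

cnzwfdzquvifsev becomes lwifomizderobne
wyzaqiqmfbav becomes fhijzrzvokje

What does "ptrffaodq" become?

Looking at the pairs, the operation is to shift every letter 9 places forward in the alphabet (wrapping around).
For "ptrffaodq" the result is "ycaoojxmz".

ycaoojxmz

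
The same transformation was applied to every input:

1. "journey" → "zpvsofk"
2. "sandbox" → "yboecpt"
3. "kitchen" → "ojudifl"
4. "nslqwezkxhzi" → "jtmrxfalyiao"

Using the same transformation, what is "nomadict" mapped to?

Each output is the input with this applied: swap the first and last characters, then shift every letter 1 place forward in the alphabet (wrapping around).
Starting from "nomadict": after the first operation, "tomadicn"; after the second, "upnbejdo".

upnbejdo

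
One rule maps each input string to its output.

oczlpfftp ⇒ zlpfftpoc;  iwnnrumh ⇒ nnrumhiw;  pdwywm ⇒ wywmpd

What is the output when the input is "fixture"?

The rule is to move the first 2 characters to the end (rotate left by 2).
So "fixture" becomes "xturefi".

xturefi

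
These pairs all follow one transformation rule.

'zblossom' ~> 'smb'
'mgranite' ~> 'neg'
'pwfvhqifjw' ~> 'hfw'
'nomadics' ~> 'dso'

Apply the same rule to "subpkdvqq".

kqu

What's happening: keep one character in every 3, starting at position 2 (positions 2nd, 5th, 8th, ...), then move the first character to the end.
"subpkdvqq" → "ukq" → "kqu".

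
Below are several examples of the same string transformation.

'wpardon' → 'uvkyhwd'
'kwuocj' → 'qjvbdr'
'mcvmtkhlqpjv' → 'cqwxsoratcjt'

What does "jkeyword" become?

In each case the input is transformed by: shift every letter 7 places forward in the alphabet (wrapping around), then reverse the string.
Applying that to "jkeyword" gives "kyvdflrq".

kyvdflrq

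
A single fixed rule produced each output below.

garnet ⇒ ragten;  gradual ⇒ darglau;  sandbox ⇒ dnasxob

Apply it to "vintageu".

Looking at the pairs, the operation is to reverse the string, then move the first 3 characters to the end (rotate left by 3).
"vintageu" → "uegatniv" → "atnivueg".

atnivueg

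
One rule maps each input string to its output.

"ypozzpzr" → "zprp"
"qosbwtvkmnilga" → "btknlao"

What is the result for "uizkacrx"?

kcxi

Rule — keep every other character starting from the second (positions 2nd, 4th, 6th, ...), then move the first character to the end.
Working it through for "uizkacrx": intermediate "ikcx", final "kcxi".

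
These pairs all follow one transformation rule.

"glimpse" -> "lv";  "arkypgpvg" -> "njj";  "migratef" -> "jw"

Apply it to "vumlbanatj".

pdw

Looking at the pairs, the operation is to shift every letter 3 places forward in the alphabet (wrapping around), then keep one character in every 3, starting at position 3 (positions 3rd, 6th, 9th, ...).
On "vumlbanatj": the first step gives "yxpoedqdwm", and the second then gives "pdw".
(Check on "migratef": → "pljudwhi" → "jw" ✓)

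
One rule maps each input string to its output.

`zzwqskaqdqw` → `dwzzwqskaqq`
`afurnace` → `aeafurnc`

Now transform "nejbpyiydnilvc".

lcnejbpyiydniv

The pattern: move the last 2 characters to the front (rotate right by 2), then swap the first and last characters.
So "nejbpyiydnilvc" becomes "lcnejbpyiydniv".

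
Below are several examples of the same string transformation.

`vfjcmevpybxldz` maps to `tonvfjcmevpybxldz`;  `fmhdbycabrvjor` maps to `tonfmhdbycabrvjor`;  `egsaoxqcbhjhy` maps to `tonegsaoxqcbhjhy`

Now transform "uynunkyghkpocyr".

tonuynunkyghkpocyr

The pattern: prepend "ton".
On "uynunkyghkpocyr" that produces "tonuynunkyghkpocyr".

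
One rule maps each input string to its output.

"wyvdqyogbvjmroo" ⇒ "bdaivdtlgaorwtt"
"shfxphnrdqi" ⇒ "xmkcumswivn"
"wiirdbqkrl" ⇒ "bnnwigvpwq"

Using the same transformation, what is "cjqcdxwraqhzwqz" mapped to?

hovhicbwfvmebve

Looking at the pairs, the operation is to shift every letter 5 places forward in the alphabet (wrapping around).
For "cjqcdxwraqhzwqz" the result is "hovhicbwfvmebve".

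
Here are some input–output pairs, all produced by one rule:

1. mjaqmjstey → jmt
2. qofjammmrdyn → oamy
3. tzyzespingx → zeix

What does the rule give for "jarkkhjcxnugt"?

akcu

In each case the input is transformed by: keep one character in every 3, starting at position 2 (positions 2nd, 5th, 8th, ...).
So "jarkkhjcxnugt" becomes "akcu".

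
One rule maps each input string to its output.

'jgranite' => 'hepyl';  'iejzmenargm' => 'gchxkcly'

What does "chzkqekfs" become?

The pattern: delete the last 3 characters, then shift every letter 2 places backward in the alphabet (wrapping around).
So "chzkqekfs" becomes "afxioc".

afxioc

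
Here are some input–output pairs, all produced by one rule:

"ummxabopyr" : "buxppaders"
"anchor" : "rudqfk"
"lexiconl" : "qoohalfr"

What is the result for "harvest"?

vwkduyh

The rule is to move the last 2 characters to the front (rotate right by 2), then shift every letter 3 places forward in the alphabet (wrapping around).
On "harvest": the first step gives "stharve", and the second then gives "vwkduyh".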